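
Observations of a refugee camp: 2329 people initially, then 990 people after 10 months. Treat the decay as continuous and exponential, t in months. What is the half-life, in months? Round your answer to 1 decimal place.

r = ln(990/2329) / 10 = ln(0.42508) / 10 ≈ -0.085549 per month
half-life = ln 2 / |r| = 0.69315 / 0.085549

half-life ≈ 8.1 months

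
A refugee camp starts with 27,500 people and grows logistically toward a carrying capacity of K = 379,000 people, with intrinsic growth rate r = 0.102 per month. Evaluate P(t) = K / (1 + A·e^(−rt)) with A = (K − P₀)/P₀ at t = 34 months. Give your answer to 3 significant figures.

≈ 271,000 people

A = (379000 − 27500)/27500 = 12.78182
P(34) = 379000 / (1 + 12.78182·e^(−0.102·34)) = 379000 / (1 + 12.78182·0.031179)
= 379000 / 1.39853 ≈ 270999.13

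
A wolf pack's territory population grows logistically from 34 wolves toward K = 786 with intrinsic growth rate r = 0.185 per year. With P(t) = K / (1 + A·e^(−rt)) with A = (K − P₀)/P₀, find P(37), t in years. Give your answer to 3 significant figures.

A = (786 − 34)/34 = 22.11765
P(37) = 786 / (1 + 22.11765·e^(−0.185·37)) = 786 / (1 + 22.11765·0.001065)
= 786 / 1.02355 ≈ 767.92

≈ 768 wolves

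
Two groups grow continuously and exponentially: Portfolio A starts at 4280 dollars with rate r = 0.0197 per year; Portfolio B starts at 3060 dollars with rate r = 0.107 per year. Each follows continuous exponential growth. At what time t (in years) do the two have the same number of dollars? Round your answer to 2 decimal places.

4280·e^(0.0197t) = 3060·e^(0.107t)
4280/3060 = e^((0.107 − 0.0197)t) → ln(1.39869) = 0.0873·t
t = 0.33554 / 0.0873

t ≈ 3.84 years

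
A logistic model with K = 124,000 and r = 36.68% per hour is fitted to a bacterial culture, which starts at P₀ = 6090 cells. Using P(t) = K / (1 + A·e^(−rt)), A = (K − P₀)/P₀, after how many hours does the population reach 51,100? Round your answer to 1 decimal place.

A = (124000 − 6090)/6090 = 19.36125
51100 = 124000/(1 + 19.36125·e^(−0.3668t)) → 1 + 19.36125·e^(−0.3668t) = 2.42661
e^(−0.3668t) = 0.073684 → t = ln(13.57146)/0.3668 = 2.60797/0.3668

t ≈ 7.1 hours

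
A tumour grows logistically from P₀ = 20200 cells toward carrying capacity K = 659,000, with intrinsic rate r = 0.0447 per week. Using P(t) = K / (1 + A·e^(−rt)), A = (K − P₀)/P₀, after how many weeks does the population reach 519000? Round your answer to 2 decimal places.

t ≈ 106.58 weeks

A = (659000 − 20200)/20200 = 31.62376
519000 = 659000/(1 + 31.62376·e^(−0.0447t)) → 1 + 31.62376·e^(−0.0447t) = 1.26975
e^(−0.0447t) = 0.00853 → t = ln(117.2338)/0.0447 = 4.76417/0.0447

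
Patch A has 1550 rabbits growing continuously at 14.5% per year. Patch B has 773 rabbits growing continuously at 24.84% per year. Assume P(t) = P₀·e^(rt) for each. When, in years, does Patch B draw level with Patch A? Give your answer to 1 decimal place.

t ≈ 6.7 years

1550·e^(0.145t) = 773·e^(0.2484t)
1550/773 = e^((0.2484 − 0.145)t) → ln(2.00517) = 0.1034·t
t = 0.69573 / 0.1034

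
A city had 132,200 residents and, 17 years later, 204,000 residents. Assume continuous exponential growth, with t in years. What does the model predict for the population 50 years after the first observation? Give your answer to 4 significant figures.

≈ 473,500 residents

r = ln(204000/132200) / 17 ≈ 0.025518 per year
P(50) = 132200 · e^(0.025518·50) = 132200 · 3.5819 ≈ 473527.62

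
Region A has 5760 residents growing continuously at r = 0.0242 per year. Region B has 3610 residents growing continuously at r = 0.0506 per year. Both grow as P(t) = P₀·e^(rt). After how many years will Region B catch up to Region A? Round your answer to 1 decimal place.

t ≈ 17.7 years

5760·e^(0.0242t) = 3610·e^(0.0506t)
5760/3610 = e^((0.0506 − 0.0242)t) → ln(1.59557) = 0.0264·t
t = 0.46723 / 0.0264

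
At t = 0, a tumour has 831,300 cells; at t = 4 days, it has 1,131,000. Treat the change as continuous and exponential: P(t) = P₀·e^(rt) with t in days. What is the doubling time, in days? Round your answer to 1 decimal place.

doubling time ≈ 9.0 days

r = ln(1131000/831300) / 4 = ln(1.36052) / 4 ≈ 0.076967 per day
doubling time = ln 2 / |r| = 0.69315 / 0.076967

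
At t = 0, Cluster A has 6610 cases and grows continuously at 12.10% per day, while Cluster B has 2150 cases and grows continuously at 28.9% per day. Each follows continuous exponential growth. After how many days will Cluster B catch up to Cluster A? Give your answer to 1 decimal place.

t ≈ 6.7 days

6610·e^(0.121t) = 2150·e^(0.289t)
6610/2150 = e^((0.289 − 0.121)t) → ln(3.07442) = 0.168·t
t = 1.12312 / 0.168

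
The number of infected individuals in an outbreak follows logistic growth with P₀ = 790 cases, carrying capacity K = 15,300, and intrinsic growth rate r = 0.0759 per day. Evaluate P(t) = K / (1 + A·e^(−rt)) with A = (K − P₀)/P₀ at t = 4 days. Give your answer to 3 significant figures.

≈ 1,050 cases

A = (15300 − 790)/790 = 18.36709
P(4) = 15300 / (1 + 18.36709·e^(−0.0759·4)) = 15300 / (1 + 18.36709·0.738156)
= 15300 / 14.55778 ≈ 1050.98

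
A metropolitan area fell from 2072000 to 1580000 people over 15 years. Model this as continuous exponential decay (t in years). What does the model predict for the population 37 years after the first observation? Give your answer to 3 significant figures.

r = ln(1580000/2072000) / 15 ≈ -0.018073 per year
P(37) = 2072000 · e^(-0.018073·37) = 2072000 · 0.51238 ≈ 1061652.81

≈ 1,060,000 people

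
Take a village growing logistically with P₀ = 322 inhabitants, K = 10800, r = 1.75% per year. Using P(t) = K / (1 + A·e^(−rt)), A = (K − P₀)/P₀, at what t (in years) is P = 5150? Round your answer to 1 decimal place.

t ≈ 193.7 years

A = (10800 − 322)/322 = 32.54037
5150 = 10800/(1 + 32.54037·e^(−0.0175t)) → 1 + 32.54037·e^(−0.0175t) = 2.09709
e^(−0.0175t) = 0.033715 → t = ln(29.66069)/0.0175 = 3.38982/0.0175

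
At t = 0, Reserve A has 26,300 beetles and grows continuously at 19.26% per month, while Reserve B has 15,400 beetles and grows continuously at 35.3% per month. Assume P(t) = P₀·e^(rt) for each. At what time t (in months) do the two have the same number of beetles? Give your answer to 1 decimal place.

26300·e^(0.1926t) = 15400·e^(0.353t)
26300/15400 = e^((0.353 − 0.1926)t) → ln(1.70779) = 0.1604·t
t = 0.5352 / 0.1604

t ≈ 3.3 months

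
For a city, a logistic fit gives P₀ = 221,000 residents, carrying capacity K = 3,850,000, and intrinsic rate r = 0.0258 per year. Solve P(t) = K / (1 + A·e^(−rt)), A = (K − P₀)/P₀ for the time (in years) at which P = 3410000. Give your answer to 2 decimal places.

A = (3850000 − 221000)/221000 = 16.42081
3410000 = 3850000/(1 + 16.42081·e^(−0.0258t)) → 1 + 16.42081·e^(−0.0258t) = 1.12903
e^(−0.0258t) = 0.007858 → t = ln(127.26131)/0.0258 = 4.84624/0.0258

t ≈ 187.84 years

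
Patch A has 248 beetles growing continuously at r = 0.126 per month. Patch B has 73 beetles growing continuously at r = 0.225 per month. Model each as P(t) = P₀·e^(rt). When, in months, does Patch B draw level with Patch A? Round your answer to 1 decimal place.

t ≈ 12.4 months

248·e^(0.126t) = 73·e^(0.225t)
248/73 = e^((0.225 − 0.126)t) → ln(3.39726) = 0.099·t
t = 1.22297 / 0.099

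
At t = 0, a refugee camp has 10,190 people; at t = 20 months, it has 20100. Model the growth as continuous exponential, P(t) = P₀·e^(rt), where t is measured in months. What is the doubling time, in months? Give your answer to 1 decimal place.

r = ln(20100/10190) / 20 = ln(1.97252) / 20 ≈ 0.033966 per month
doubling time = ln 2 / |r| = 0.69315 / 0.033966

doubling time ≈ 20.4 months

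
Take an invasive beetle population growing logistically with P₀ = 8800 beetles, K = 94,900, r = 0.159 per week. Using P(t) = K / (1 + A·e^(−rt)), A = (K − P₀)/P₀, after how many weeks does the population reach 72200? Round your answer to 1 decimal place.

t ≈ 21.6 weeks

A = (94900 − 8800)/8800 = 9.78409
72200 = 94900/(1 + 9.78409·e^(−0.159t)) → 1 + 9.78409·e^(−0.159t) = 1.3144
e^(−0.159t) = 0.032134 → t = ln(31.11944)/0.159 = 3.43783/0.159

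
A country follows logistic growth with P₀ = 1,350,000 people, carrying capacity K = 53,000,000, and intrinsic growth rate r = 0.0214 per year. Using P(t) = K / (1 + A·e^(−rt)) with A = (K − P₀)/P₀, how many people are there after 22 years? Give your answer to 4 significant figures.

A = (53000000 − 1350000)/1350000 = 38.25926
P(22) = 53000000 / (1 + 38.25926·e^(−0.0214·22)) = 53000000 / (1 + 38.25926·0.624502)
= 53000000 / 24.893 ≈ 2129112.45

≈ 2,129,000 people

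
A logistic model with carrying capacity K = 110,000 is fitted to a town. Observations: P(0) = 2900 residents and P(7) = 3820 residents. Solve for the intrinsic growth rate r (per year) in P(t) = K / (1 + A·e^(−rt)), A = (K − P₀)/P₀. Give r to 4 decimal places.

r ≈ 0.0406 per year

A = (110000 − 2900)/2900 = 36.93103
3820 = 110000/(1 + 36.93103·e^(−r·7)) → e^(−7r) = (28.79581 − 1)/36.93103 = 0.752641
r = −ln(0.752641)/7 = 0.28417/7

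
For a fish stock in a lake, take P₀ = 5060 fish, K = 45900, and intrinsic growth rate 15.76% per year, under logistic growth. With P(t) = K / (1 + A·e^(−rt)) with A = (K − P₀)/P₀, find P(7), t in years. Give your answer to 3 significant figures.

≈ 12,500 fish

A = (45900 − 5060)/5060 = 8.07115
P(7) = 45900 / (1 + 8.07115·e^(−0.1576·7)) = 45900 / (1 + 8.07115·0.331808)
= 45900 / 3.67807 ≈ 12479.38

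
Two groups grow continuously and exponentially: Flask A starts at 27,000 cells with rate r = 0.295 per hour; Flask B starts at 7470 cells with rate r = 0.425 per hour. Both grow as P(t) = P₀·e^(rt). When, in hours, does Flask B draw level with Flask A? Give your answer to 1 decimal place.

27000·e^(0.295t) = 7470·e^(0.425t)
27000/7470 = e^((0.425 − 0.295)t) → ln(3.61446) = 0.13·t
t = 1.28494 / 0.13

t ≈ 9.9 hours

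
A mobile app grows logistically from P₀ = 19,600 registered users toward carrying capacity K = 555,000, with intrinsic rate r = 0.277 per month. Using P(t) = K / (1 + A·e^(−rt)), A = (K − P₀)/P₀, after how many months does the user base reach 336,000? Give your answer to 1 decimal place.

t ≈ 13.5 months

A = (555000 − 19600)/19600 = 27.31633
336000 = 555000/(1 + 27.31633·e^(−0.277t)) → 1 + 27.31633·e^(−0.277t) = 1.65179
e^(−0.277t) = 0.023861 → t = ln(41.90998)/0.277 = 3.73552/0.277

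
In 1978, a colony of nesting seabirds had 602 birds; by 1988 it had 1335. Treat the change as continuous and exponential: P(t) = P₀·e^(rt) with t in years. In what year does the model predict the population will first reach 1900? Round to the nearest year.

year 1992

r = ln(1335/602) / 10 = 0.79643/10 ≈ 0.079643 per year
t = ln(1900/602) / r = 1.14935/0.079643 ≈ 14.43 years after 1978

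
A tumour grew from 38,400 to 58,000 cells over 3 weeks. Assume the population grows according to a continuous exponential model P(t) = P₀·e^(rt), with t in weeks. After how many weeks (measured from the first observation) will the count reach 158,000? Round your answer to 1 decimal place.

t ≈ 10.3 weeks

r = ln(58000/38400) / 3 ≈ 0.137462 per week
t = ln(158000/38400) / r = 1.41454 / 0.137462 ≈ 10.29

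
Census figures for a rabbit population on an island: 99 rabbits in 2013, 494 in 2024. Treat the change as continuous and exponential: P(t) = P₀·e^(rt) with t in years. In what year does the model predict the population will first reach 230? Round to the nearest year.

r = ln(494/99) / 11 = 1.60742/11 ≈ 0.146129 per year
t = ln(230/99) / r = 0.84296/0.146129 ≈ 5.77 years after 2013

year 2019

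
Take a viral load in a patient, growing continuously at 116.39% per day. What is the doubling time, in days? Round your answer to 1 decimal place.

doubling time = ln(2) / |r| = 0.69315 / 1.1639

doubling time ≈ 0.6 days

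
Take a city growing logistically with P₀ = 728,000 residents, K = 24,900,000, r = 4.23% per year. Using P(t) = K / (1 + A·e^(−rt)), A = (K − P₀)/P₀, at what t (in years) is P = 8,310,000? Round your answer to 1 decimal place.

t ≈ 66.5 years

A = (24900000 − 728000)/728000 = 33.2033
8310000 = 24900000/(1 + 33.2033·e^(−0.0423t)) → 1 + 33.2033·e^(−0.0423t) = 2.99639
e^(−0.0423t) = 0.060126 → t = ln(16.63167)/0.0423 = 2.81131/0.0423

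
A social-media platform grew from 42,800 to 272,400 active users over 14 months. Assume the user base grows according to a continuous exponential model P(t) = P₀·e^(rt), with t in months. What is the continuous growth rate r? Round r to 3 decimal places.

r ≈ 0.132 per month

272400 = 42800 · e^(r·14)
e^(14r) = 272400/42800 = 6.36449
r = ln(6.36449) / 14 = 1.85073 / 14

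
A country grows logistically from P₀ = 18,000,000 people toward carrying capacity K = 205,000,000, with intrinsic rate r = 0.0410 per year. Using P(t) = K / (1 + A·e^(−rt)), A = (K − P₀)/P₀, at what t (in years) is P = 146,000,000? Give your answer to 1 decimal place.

A = (205000000 − 18000000)/18000000 = 10.38889
146000000 = 205000000/(1 + 10.38889·e^(−0.041t)) → 1 + 10.38889·e^(−0.041t) = 1.40411
e^(−0.041t) = 0.038898 → t = ln(25.7081)/0.041 = 3.24681/0.041

t ≈ 79.2 years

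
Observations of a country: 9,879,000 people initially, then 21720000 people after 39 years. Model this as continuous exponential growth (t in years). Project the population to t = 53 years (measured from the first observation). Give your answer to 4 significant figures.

≈ 28,820,000 people

r = ln(21720000/9879000) / 39 ≈ 0.020201 per year
P(53) = 9879000 · e^(0.020201·53) = 9879000 · 2.91722 ≈ 28819189.44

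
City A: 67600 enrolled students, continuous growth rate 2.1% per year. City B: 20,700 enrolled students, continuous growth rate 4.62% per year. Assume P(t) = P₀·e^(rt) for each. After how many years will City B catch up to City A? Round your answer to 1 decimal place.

67600·e^(0.021t) = 20700·e^(0.0462t)
67600/20700 = e^((0.0462 − 0.021)t) → ln(3.2657) = 0.0252·t
t = 1.18347 / 0.0252

t ≈ 47.0 years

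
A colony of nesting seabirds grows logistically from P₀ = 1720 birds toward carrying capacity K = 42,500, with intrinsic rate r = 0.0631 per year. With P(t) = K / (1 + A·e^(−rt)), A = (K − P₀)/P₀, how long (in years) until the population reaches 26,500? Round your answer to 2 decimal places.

A = (42500 − 1720)/1720 = 23.7093
26500 = 42500/(1 + 23.7093·e^(−0.0631t)) → 1 + 23.7093·e^(−0.0631t) = 1.60377
e^(−0.0631t) = 0.025466 → t = ln(39.26853)/0.0631 = 3.67042/0.0631

t ≈ 58.17 years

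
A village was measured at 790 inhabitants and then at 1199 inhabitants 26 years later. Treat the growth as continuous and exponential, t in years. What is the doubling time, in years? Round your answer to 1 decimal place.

doubling time ≈ 43.2 years

r = ln(1199/790) / 26 = ln(1.51772) / 26 ≈ 0.016047 per year
doubling time = ln 2 / |r| = 0.69315 / 0.016047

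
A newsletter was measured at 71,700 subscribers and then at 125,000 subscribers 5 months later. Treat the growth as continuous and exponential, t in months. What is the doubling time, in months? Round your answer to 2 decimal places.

doubling time ≈ 6.24 months

r = ln(125000/71700) / 5 = ln(1.74338) / 5 ≈ 0.111165 per month
doubling time = ln 2 / |r| = 0.69315 / 0.111165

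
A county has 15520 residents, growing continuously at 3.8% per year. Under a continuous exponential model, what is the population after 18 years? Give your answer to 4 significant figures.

≈ 30,760 residents

P(18) = 15520 · e^(0.038·18) = 15520 · e^(0.684)
= 15520 · 1.98179 ≈ 30757.37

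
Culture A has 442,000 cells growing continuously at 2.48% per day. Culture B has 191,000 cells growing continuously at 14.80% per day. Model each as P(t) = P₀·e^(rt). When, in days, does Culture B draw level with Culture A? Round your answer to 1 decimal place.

t ≈ 6.8 days

442000·e^(0.0248t) = 191000·e^(0.148t)
442000/191000 = e^((0.148 − 0.0248)t) → ln(2.31414) = 0.1232·t
t = 0.83904 / 0.1232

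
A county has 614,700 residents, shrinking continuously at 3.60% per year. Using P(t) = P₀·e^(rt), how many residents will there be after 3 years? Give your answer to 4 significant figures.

P(3) = 614700 · e^(-0.036·3) = 614700 · e^(-0.108)
= 614700 · 0.89763 ≈ 551771.68

≈ 551,800 residents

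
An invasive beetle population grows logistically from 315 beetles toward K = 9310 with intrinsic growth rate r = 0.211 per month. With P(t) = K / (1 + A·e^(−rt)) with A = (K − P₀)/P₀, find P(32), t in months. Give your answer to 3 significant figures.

A = (9310 − 315)/315 = 28.55556
P(32) = 9310 / (1 + 28.55556·e^(−0.211·32)) = 9310 / (1 + 28.55556·0.001169)
= 9310 / 1.03337 ≈ 9009.37

≈ 9,010 beetles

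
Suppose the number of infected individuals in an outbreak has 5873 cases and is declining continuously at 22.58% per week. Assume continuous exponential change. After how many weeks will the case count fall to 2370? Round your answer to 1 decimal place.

t ≈ 4.0 weeks

2370 = 5873 · e^(-0.2258·t)
t = ln(2370/5873) / -0.2258 = ln(0.40354) / -0.2258 = -0.90748 / -0.2258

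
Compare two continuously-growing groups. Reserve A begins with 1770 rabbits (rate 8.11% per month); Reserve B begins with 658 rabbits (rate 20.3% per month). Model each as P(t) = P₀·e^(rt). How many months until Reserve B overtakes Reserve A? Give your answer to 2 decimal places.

1770·e^(0.0811t) = 658·e^(0.203t)
1770/658 = e^((0.203 − 0.0811)t) → ln(2.68997) = 0.1219·t
t = 0.98953 / 0.1219

t ≈ 8.12 months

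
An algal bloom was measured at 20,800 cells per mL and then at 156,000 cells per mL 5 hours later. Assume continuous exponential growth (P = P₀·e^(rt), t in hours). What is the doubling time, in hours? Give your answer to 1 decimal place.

doubling time ≈ 1.7 hours

r = ln(156000/20800) / 5 = ln(7.5) / 5 ≈ 0.402981 per hour
doubling time = ln 2 / |r| = 0.69315 / 0.402981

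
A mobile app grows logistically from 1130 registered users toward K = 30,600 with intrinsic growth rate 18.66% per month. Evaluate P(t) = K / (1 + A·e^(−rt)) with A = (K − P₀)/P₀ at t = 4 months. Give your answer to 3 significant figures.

≈ 2,290 registered users

A = (30600 − 1130)/1130 = 26.07965
P(4) = 30600 / (1 + 26.07965·e^(−0.1866·4)) = 30600 / (1 + 26.07965·0.47407)
= 30600 / 13.36358 ≈ 2289.81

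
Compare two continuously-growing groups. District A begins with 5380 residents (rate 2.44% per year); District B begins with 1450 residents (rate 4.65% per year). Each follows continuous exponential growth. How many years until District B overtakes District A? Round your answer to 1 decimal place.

t ≈ 59.3 years

5380·e^(0.0244t) = 1450·e^(0.0465t)
5380/1450 = e^((0.0465 − 0.0244)t) → ln(3.71034) = 0.0221·t
t = 1.31112 / 0.0221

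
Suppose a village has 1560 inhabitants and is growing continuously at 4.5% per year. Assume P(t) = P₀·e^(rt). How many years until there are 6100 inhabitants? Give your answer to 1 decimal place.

t ≈ 30.3 years

6100 = 1560 · e^(0.045·t)
t = ln(6100/1560) / 0.045 = ln(3.91026) / 0.045 = 1.3636 / 0.045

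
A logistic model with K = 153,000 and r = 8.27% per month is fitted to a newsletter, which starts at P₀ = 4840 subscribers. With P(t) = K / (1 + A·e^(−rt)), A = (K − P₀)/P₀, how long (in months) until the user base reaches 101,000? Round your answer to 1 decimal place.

t ≈ 49.4 months

A = (153000 − 4840)/4840 = 30.61157
101000 = 153000/(1 + 30.61157·e^(−0.0827t)) → 1 + 30.61157·e^(−0.0827t) = 1.51485
e^(−0.0827t) = 0.016819 → t = ln(59.45709)/0.0827 = 4.08525/0.0827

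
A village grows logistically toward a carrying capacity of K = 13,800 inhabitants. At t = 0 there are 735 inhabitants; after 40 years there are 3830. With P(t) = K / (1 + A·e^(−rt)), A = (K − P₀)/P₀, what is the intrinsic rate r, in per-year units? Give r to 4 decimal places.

A = (13800 − 735)/735 = 17.77551
3830 = 13800/(1 + 17.77551·e^(−r·40)) → e^(−40r) = (3.60313 − 1)/17.77551 = 0.146445
r = −ln(0.146445)/40 = 1.92111/40

r ≈ 0.0480 per year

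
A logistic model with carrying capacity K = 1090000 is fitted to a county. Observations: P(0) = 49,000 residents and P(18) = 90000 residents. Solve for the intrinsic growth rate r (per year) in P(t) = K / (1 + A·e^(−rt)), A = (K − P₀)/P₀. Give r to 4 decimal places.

A = (1090000 − 49000)/49000 = 21.2449
90000 = 1090000/(1 + 21.2449·e^(−r·18)) → e^(−18r) = (12.11111 − 1)/21.2449 = 0.523001
r = −ln(0.523001)/18 = 0.64817/18

r ≈ 0.0360 per year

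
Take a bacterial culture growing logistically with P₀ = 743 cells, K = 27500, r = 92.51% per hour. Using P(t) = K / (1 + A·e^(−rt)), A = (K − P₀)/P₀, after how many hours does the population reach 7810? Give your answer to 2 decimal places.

A = (27500 − 743)/743 = 36.01211
7810 = 27500/(1 + 36.01211·e^(−0.9251t)) → 1 + 36.01211·e^(−0.9251t) = 3.52113
e^(−0.9251t) = 0.070008 → t = ln(14.28413)/0.9251 = 2.65915/0.9251

t ≈ 2.87 hours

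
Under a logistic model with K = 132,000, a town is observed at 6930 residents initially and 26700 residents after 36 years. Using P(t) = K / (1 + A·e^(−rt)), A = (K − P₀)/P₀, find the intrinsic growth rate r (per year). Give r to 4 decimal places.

r ≈ 0.0422 per year

A = (132000 − 6930)/6930 = 18.04762
26700 = 132000/(1 + 18.04762·e^(−r·36)) → e^(−36r) = (4.94382 − 1)/18.04762 = 0.218523
r = −ln(0.218523)/36 = 1.52086/36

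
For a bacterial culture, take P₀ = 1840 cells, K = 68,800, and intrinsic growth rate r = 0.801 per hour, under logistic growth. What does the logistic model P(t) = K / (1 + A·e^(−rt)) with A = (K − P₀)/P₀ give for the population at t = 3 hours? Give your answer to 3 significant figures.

≈ 16,000 cells

A = (68800 − 1840)/1840 = 36.3913
P(3) = 68800 / (1 + 36.3913·e^(−0.801·3)) = 68800 / (1 + 36.3913·0.090446)
= 68800 / 4.29146 ≈ 16031.86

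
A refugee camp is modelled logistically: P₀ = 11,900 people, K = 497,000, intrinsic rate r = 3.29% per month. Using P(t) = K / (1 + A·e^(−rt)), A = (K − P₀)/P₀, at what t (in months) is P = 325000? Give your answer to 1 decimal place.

A = (497000 − 11900)/11900 = 40.76471
325000 = 497000/(1 + 40.76471·e^(−0.0329t)) → 1 + 40.76471·e^(−0.0329t) = 1.52923
e^(−0.0329t) = 0.012983 → t = ln(77.02633)/0.0329 = 4.34415/0.0329

t ≈ 132.0 months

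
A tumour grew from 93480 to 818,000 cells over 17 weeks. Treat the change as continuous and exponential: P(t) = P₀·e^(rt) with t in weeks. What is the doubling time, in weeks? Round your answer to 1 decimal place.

r = ln(818000/93480) / 17 = ln(8.75053) / 17 ≈ 0.127595 per week
doubling time = ln 2 / |r| = 0.69315 / 0.127595

doubling time ≈ 5.4 weeks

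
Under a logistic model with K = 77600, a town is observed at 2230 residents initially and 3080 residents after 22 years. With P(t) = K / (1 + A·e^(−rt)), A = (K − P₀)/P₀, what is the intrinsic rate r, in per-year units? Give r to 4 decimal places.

A = (77600 − 2230)/2230 = 33.79821
3080 = 77600/(1 + 33.79821·e^(−r·22)) → e^(−22r) = (25.19481 − 1)/33.79821 = 0.715861
r = −ln(0.715861)/22 = 0.33427/22

r ≈ 0.0152 per year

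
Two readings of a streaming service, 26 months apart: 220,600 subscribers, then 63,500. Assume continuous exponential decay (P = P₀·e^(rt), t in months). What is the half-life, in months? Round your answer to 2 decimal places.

r = ln(63500/220600) / 26 = ln(0.28785) / 26 ≈ -0.047897 per month
half-life = ln 2 / |r| = 0.69315 / 0.047897

half-life ≈ 14.47 months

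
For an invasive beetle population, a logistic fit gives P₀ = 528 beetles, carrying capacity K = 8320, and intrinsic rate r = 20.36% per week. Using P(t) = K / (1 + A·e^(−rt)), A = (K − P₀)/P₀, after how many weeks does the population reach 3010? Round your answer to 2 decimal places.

A = (8320 − 528)/528 = 14.75758
3010 = 8320/(1 + 14.75758·e^(−0.2036t)) → 1 + 14.75758·e^(−0.2036t) = 2.76412
e^(−0.2036t) = 0.11954 → t = ln(8.36541)/0.2036 = 2.1241/0.2036

t ≈ 10.43 weeks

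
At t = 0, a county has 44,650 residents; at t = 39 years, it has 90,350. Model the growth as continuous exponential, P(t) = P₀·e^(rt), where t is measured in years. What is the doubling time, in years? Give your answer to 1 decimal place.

doubling time ≈ 38.4 years

r = ln(90350/44650) / 39 = ln(2.02352) / 39 ≈ 0.018073 per year
doubling time = ln 2 / |r| = 0.69315 / 0.018073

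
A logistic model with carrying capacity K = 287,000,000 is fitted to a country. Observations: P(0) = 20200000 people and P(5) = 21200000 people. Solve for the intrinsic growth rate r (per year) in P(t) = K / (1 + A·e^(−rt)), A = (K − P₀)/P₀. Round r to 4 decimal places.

r ≈ 0.0104 per year

A = (287000000 − 20200000)/20200000 = 13.20792
21200000 = 287000000/(1 + 13.20792·e^(−r·5)) → e^(−5r) = (13.53774 − 1)/13.20792 = 0.949259
r = −ln(0.949259)/5 = 0.05207/5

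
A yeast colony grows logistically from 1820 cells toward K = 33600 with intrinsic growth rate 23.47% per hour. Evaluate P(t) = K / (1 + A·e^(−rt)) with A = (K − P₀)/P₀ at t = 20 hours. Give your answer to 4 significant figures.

≈ 28,970 cells

A = (33600 − 1820)/1820 = 17.46154
P(20) = 33600 / (1 + 17.46154·e^(−0.2347·20)) = 33600 / (1 + 17.46154·0.00915)
= 33600 / 1.15977 ≈ 28971.18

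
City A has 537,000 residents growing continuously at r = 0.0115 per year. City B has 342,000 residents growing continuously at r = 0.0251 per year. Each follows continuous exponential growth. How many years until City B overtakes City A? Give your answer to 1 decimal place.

t ≈ 33.2 years

537000·e^(0.0115t) = 342000·e^(0.0251t)
537000/342000 = e^((0.0251 − 0.0115)t) → ln(1.57018) = 0.0136·t
t = 0.45119 / 0.0136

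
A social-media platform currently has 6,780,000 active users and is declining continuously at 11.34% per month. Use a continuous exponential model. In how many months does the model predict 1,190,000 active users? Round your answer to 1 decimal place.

t ≈ 15.3 months

1190000 = 6780000 · e^(-0.1134·t)
t = ln(1190000/6780000) / -0.1134 = ln(0.17552) / -0.1134 = -1.74002 / -0.1134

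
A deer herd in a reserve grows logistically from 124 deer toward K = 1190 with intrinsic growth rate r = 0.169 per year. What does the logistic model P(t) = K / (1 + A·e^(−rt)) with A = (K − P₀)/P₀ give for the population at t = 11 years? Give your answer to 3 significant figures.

A = (1190 − 124)/124 = 8.59677
P(11) = 1190 / (1 + 8.59677·e^(−0.169·11)) = 1190 / (1 + 8.59677·0.155828)
= 1190 / 2.33962 ≈ 508.63

≈ 509 deer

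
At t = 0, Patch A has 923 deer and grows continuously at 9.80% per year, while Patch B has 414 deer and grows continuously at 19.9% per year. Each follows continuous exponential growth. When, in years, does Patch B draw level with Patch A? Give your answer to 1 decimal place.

923·e^(0.098t) = 414·e^(0.199t)
923/414 = e^((0.199 − 0.098)t) → ln(2.22947) = 0.101·t
t = 0.80176 / 0.101

t ≈ 7.9 years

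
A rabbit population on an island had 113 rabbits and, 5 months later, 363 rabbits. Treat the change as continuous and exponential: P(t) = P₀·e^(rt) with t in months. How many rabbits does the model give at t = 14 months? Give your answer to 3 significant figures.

r = ln(363/113) / 5 ≈ 0.233403 per month
P(14) = 113 · e^(0.233403·14) = 113 · 26.24937 ≈ 2966.18

≈ 2,970 rabbits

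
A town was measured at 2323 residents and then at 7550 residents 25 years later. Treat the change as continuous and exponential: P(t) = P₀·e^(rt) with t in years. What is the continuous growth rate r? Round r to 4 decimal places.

7550 = 2323 · e^(r·25)
e^(25r) = 7550/2323 = 3.25011
r = ln(3.25011) / 25 = 1.17869 / 25

r ≈ 0.0471 per year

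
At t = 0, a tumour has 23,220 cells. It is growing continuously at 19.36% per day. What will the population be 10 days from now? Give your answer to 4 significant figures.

P(10) = 23220 · e^(0.1936·10) = 23220 · e^(1.936)
= 23220 · 6.93097 ≈ 160937.16

≈ 160,900 cells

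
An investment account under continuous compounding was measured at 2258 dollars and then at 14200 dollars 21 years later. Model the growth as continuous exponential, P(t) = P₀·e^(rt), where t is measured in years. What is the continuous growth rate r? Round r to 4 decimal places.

r ≈ 0.0876 per year

14200 = 2258 · e^(r·21)
e^(21r) = 14200/2258 = 6.28875
r = ln(6.28875) / 21 = 1.83876 / 21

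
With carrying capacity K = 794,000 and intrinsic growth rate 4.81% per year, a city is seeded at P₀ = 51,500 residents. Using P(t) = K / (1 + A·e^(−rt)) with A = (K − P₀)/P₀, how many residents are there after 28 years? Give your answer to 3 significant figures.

≈ 167,000 residents

A = (794000 − 51500)/51500 = 14.41748
P(28) = 794000 / (1 + 14.41748·e^(−0.0481·28)) = 794000 / (1 + 14.41748·0.260071)
= 794000 / 4.74957 ≈ 167173.04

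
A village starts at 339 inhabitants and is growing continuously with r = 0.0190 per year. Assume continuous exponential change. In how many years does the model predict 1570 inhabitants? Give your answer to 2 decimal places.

1570 = 339 · e^(0.019·t)
t = ln(1570/339) / 0.019 = ln(4.63127) / 0.019 = 1.53283 / 0.019

t ≈ 80.68 years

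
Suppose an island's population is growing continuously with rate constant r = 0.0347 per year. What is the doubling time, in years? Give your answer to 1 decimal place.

doubling time ≈ 20.0 years

doubling time = ln(2) / |r| = 0.69315 / 0.0347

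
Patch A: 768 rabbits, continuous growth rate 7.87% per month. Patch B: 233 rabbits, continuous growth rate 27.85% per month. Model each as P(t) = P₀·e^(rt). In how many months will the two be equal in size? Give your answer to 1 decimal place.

t ≈ 6.0 months

768·e^(0.0787t) = 233·e^(0.2785t)
768/233 = e^((0.2785 − 0.0787)t) → ln(3.29614) = 0.1998·t
t = 1.19275 / 0.1998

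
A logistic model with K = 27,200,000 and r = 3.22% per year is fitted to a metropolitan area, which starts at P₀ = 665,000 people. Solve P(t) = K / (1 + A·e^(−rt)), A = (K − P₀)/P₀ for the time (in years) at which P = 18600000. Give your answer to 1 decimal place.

t ≈ 138.4 years

A = (27200000 − 665000)/665000 = 39.90226
18600000 = 27200000/(1 + 39.90226·e^(−0.0322t)) → 1 + 39.90226·e^(−0.0322t) = 1.46237
e^(−0.0322t) = 0.011587 → t = ln(86.30023)/0.0322 = 4.45783/0.0322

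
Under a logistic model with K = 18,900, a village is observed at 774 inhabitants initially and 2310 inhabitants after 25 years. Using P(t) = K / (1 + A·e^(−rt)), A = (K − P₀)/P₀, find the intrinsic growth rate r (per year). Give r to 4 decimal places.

A = (18900 − 774)/774 = 23.4186
2310 = 18900/(1 + 23.4186·e^(−r·25)) → e^(−25r) = (8.18182 − 1)/23.4186 = 0.306671
r = −ln(0.306671)/25 = 1.18198/25

r ≈ 0.0473 per year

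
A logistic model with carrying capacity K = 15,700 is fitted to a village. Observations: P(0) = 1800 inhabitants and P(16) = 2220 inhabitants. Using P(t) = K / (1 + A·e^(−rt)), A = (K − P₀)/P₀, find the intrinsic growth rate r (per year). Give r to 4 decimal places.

A = (15700 − 1800)/1800 = 7.72222
2220 = 15700/(1 + 7.72222·e^(−r·16)) → e^(−16r) = (7.07207 − 1)/7.72222 = 0.786311
r = −ln(0.786311)/16 = 0.2404/16

r ≈ 0.0150 per year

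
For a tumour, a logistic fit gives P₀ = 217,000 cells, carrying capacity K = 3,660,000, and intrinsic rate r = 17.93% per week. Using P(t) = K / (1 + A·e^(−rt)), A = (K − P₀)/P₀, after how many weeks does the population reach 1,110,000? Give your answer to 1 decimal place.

A = (3660000 − 217000)/217000 = 15.86636
1110000 = 3660000/(1 + 15.86636·e^(−0.1793t)) → 1 + 15.86636·e^(−0.1793t) = 3.2973
e^(−0.1793t) = 0.14479 → t = ln(6.90653)/0.1793 = 1.93247/0.1793

t ≈ 10.8 weeks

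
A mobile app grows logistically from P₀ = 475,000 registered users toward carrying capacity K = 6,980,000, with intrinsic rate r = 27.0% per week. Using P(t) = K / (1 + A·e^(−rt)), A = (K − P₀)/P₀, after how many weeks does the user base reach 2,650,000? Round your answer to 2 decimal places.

t ≈ 7.87 weeks

A = (6980000 − 475000)/475000 = 13.69474
2650000 = 6980000/(1 + 13.69474·e^(−0.27t)) → 1 + 13.69474·e^(−0.27t) = 2.63396
e^(−0.27t) = 0.119313 → t = ln(8.38131)/0.27 = 2.126/0.27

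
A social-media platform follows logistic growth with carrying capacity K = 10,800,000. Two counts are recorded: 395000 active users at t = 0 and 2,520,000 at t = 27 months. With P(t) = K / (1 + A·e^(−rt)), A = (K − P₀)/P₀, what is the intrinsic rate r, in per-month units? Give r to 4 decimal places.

A = (10800000 − 395000)/395000 = 26.34177
2520000 = 10800000/(1 + 26.34177·e^(−r·27)) → e^(−27r) = (4.28571 − 1)/26.34177 = 0.124734
r = −ln(0.124734)/27 = 2.08157/27

r ≈ 0.0771 per month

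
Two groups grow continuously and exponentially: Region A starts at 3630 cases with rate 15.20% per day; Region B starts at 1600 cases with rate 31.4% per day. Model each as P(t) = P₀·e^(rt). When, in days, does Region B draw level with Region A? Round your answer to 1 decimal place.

3630·e^(0.152t) = 1600·e^(0.314t)
3630/1600 = e^((0.314 − 0.152)t) → ln(2.26875) = 0.162·t
t = 0.81923 / 0.162

t ≈ 5.1 days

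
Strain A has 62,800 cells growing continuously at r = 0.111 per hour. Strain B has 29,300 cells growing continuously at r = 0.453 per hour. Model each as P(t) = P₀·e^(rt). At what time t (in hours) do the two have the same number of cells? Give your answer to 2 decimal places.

t ≈ 2.23 hours

62800·e^(0.111t) = 29300·e^(0.453t)
62800/29300 = e^((0.453 − 0.111)t) → ln(2.14334) = 0.342·t
t = 0.76237 / 0.342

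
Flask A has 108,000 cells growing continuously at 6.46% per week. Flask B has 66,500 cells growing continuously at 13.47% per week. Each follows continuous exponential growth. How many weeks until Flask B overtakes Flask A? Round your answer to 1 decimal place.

108000·e^(0.0646t) = 66500·e^(0.1347t)
108000/66500 = e^((0.1347 − 0.0646)t) → ln(1.62406) = 0.0701·t
t = 0.48493 / 0.0701

t ≈ 6.9 weeks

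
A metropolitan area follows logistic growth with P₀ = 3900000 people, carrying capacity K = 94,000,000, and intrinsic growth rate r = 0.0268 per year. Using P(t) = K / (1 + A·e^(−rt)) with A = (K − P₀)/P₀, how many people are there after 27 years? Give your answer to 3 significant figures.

A = (94000000 − 3900000)/3900000 = 23.10256
P(27) = 94000000 / (1 + 23.10256·e^(−0.0268·27)) = 94000000 / (1 + 23.10256·0.485003)
= 94000000 / 12.20482 ≈ 7701878.21

≈ 7,700,000 people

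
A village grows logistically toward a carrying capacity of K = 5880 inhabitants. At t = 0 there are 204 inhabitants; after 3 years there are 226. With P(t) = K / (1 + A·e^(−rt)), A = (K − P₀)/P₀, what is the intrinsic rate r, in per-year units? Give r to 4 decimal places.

r ≈ 0.0354 per year

A = (5880 − 204)/204 = 27.82353
226 = 5880/(1 + 27.82353·e^(−r·3)) → e^(−3r) = (26.0177 − 1)/27.82353 = 0.899156
r = −ln(0.899156)/3 = 0.1063/3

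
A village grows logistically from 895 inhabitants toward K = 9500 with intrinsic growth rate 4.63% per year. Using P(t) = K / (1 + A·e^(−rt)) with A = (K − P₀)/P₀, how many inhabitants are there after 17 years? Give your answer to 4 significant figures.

A = (9500 − 895)/895 = 9.61453
P(17) = 9500 / (1 + 9.61453·e^(−0.0463·17)) = 9500 / (1 + 9.61453·0.455163)
= 9500 / 5.37617 ≈ 1767.06

≈ 1,767 inhabitants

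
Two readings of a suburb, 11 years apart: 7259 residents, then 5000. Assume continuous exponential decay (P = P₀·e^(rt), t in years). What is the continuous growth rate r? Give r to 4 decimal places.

r ≈ -0.0339 per year

5000 = 7259 · e^(r·11)
e^(11r) = 5000/7259 = 0.6888
r = ln(0.6888) / 11 = -0.3728 / 11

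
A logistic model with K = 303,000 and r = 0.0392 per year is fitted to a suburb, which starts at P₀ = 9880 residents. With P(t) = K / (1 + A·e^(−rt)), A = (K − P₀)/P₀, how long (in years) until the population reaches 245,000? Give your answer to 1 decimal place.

A = (303000 − 9880)/9880 = 29.66802
245000 = 303000/(1 + 29.66802·e^(−0.0392t)) → 1 + 29.66802·e^(−0.0392t) = 1.23673
e^(−0.0392t) = 0.007979 → t = ln(125.32179)/0.0392 = 4.83088/0.0392

t ≈ 123.2 years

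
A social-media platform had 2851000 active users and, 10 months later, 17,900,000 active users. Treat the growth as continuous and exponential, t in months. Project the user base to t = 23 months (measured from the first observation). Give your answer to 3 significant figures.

r = ln(17900000/2851000) / 10 ≈ 0.183713 per month
P(23) = 2851000 · e^(0.183713·23) = 2851000 · 68.40193 ≈ 195013909.47

≈ 195,000,000 active users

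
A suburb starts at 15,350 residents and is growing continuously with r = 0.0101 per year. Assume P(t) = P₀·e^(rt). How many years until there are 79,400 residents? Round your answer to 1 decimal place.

79400 = 15350 · e^(0.0101·t)
t = ln(79400/15350) / 0.0101 = ln(5.17264) / 0.0101 = 1.64338 / 0.0101

t ≈ 162.7 years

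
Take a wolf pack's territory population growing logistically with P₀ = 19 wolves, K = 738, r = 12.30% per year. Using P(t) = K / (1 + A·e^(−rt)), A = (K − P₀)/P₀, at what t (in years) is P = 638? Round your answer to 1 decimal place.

A = (738 − 19)/19 = 37.84211
638 = 738/(1 + 37.84211·e^(−0.123t)) → 1 + 37.84211·e^(−0.123t) = 1.15674
e^(−0.123t) = 0.004142 → t = ln(241.43263)/0.123 = 5.48659/0.123

t ≈ 44.6 years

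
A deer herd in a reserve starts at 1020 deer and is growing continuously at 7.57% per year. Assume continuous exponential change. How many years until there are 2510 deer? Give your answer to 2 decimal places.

2510 = 1020 · e^(0.0757·t)
t = ln(2510/1020) / 0.0757 = ln(2.46078) / 0.0757 = 0.90048 / 0.0757

t ≈ 11.90 years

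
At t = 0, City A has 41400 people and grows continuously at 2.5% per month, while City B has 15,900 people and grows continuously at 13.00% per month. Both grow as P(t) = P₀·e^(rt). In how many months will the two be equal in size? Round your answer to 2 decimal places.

t ≈ 9.11 months

41400·e^(0.025t) = 15900·e^(0.13t)
41400/15900 = e^((0.13 − 0.025)t) → ln(2.60377) = 0.105·t
t = 0.95696 / 0.105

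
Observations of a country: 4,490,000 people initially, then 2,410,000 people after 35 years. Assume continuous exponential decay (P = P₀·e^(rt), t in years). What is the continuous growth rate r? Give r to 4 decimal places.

2410000 = 4490000 · e^(r·35)
e^(35r) = 2410000/4490000 = 0.53675
r = ln(0.53675) / 35 = -0.62223 / 35

r ≈ -0.0178 per year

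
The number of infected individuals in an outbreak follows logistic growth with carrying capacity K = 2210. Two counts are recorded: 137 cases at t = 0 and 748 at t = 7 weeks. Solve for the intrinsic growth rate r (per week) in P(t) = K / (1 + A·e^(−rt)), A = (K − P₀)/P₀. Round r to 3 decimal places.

r ≈ 0.292 per week

A = (2210 − 137)/137 = 15.13139
748 = 2210/(1 + 15.13139·e^(−r·7)) → e^(−7r) = (2.95455 − 1)/15.13139 = 0.129172
r = −ln(0.129172)/7 = 2.04661/7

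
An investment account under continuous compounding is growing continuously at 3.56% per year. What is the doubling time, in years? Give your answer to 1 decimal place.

doubling time ≈ 19.5 years

doubling time = ln(2) / |r| = 0.69315 / 0.0356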